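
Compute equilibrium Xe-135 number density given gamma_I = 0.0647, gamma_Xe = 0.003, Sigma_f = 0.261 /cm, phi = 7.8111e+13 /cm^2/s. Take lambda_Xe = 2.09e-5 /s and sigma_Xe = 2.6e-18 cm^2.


Xe_eq = (gamma_I + gamma_Xe) * Sigma_f * phi / (lambda_Xe + sigma_Xe * phi)
Numerator = (0.0647 + 0.003) * 0.261 * 7.8111e+13 = 1.380198e+12
Denominator = 2.09e-5 + 2.6e-18 * 7.8111e+13 = 2.239886e-04
Xe_eq = 1.380198e+12 / 2.239886e-04 = 6.1619e+15 /cm^3

6.1619e+15


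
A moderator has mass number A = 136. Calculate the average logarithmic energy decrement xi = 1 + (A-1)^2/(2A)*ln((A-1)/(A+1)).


xi = 1 + (A-1)^2/(2A) * ln((A-1)/(A+1))
xi = 1 + (136-1)^2/(2*136) * ln((136-1)/(136 +1))
xi = 0.014634

0.014634


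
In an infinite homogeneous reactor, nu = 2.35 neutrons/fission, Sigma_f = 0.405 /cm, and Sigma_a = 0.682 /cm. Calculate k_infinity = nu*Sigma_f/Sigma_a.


k_inf = nu * Sigma_f / Sigma_a
k_inf = 2.35 * 0.405 / 0.682
k_inf = 1.3955

1.3955


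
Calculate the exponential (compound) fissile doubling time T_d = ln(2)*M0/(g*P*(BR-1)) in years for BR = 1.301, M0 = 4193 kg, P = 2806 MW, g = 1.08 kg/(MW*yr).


Breeding gain G = BR - 1 = 1.301 - 1 = 0.301
Fissile production rate = g * P * G = 1.08 * 2806 * 0.301 = 912.17448 kg/yr
T_d = ln(2) * M0 / (g * P * G)
T_d = ln(2) * 4193 / 912.17448 = 3.1862 yr

3.1862


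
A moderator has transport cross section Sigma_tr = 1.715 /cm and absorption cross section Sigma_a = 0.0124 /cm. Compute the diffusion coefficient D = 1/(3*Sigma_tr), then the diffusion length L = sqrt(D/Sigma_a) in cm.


D = 1 / (3 * Sigma_tr) = 1 / (3 * 1.715) = 0.1943635 cm
L = sqrt(D / Sigma_a)
L = sqrt(0.1943635 / 0.0124)
L = 3.9591 cm

3.9591


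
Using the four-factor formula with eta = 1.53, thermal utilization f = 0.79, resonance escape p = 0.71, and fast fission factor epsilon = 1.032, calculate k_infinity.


k_inf = eta * f * p * epsilon
k_inf = 1.53 * 0.79 * 0.71 * 1.032
k_inf = 0.88564

0.88564


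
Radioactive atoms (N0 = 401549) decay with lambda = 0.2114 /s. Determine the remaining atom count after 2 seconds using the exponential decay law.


N = N0 * exp(-lambda * t)
N = 401549 * exp(-0.2114 * 2)
N = 263099

263099


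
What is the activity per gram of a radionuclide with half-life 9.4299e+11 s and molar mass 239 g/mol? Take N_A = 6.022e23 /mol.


lambda = ln(2) / t_half = ln(2) / 9.4299e+11 = 7.350525e-13 /s
SA = lambda * N_A / M
SA = 7.350525e-13 * 6.022e23 / 239
SA = 1.8521e+09 Bq/g

1.8521e+09


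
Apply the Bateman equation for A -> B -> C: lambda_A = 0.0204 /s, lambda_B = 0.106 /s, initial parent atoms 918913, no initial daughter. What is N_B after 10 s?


N_B(t) = lambda_A * N_A0 / (lambda_B - lambda_A) * [exp(-lambda_A*t) - exp(-lambda_B*t)]
exp(-0.0204*10) = 0.8154624; exp(-0.106*10) = 0.3464558
N_B = 0.0204 * 918913 / (0.106 - 0.0204) * (0.8154624 - 0.3464558)
N_B = 102709

102709


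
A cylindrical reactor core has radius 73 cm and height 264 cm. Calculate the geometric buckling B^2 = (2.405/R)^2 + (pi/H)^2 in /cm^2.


B^2 = (2.405/R)^2 + (pi/H)^2
B^2 = (2.405/73)^2 + (pi/264)^2
B^2 = 0.0012270 /cm^2

0.0012270


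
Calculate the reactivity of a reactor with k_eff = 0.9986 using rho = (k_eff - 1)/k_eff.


rho = (k_eff - 1) / k_eff
rho = (0.9986 - 1) / 0.9986
rho = -0.0014020

-0.0014020


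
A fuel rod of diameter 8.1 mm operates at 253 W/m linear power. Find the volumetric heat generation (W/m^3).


r = D / 2 / 1000 = 8.1 / 2 / 1000 = 0.00405 m
q''' = q' / (pi * r^2)
q''' = 253 / (pi * 0.00405^2)
q''' = 4.9098e+06 W/m^3

4.9098e+06


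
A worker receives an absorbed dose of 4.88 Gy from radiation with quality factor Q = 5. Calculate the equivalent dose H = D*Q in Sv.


H = D * Q
H = 4.88 * 5
H = 24.400 Sv

24.400


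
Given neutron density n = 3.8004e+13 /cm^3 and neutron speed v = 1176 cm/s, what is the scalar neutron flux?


phi = n * v
phi = 3.8004e+13 * 1176
phi = 4.4693e+16 /cm^2/s

4.4693e+16


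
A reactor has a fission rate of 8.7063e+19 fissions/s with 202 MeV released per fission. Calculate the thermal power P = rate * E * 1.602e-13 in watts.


P = fission_rate * E_MeV * 1.602e-13
P = 8.7063e+19 * 202 * 1.602e-13
P = 2.8174e+09 W

2.8174e+09


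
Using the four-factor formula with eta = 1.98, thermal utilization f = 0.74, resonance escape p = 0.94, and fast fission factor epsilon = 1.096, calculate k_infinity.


k_inf = eta * f * p * epsilon
k_inf = 1.98 * 0.74 * 0.94 * 1.096
k_inf = 1.5095

1.5095


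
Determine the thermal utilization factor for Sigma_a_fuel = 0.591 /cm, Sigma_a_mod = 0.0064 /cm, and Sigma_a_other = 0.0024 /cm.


f = Sigma_a_fuel / (Sigma_a_fuel + Sigma_a_mod + Sigma_a_other)
f = 0.591 / (0.591 + 0.0064 + 0.0024)
f = 0.98533

0.98533


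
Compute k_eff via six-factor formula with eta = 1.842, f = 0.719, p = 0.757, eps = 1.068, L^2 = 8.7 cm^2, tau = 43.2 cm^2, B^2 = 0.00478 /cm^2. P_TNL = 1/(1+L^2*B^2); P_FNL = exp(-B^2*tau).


k_inf = eta*f*p*eps = 1.842*0.719*0.757*1.068 = 1.070744
P_TNL = 1/(1 + L^2*B^2) = 1/(1 + 8.7*0.00478) = 0.9600743
P_FNL = exp(-B^2*tau) = exp(-0.00478*43.2) = 0.8134295
k_eff = k_inf * P_TNL * P_FNL = 1.070744 * 0.9600743 * 0.8134295
k_eff = 0.83620

0.83620


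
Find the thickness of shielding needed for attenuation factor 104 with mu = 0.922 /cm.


x = ln(factor) / mu
x = ln(104) / 0.922
x = 5.0373 cm

5.0373


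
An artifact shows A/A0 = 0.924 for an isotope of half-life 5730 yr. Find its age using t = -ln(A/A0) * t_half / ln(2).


lambda = ln(2) / t_half = ln(2) / 5730 = 1.209681e-04 /yr
t = -ln(A/A0) / lambda
t = -ln(0.924) / 1.209681e-04
t = 653.42 yr

653.42


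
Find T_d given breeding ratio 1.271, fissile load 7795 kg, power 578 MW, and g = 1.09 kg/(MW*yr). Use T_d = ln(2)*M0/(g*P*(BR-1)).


Breeding gain G = BR - 1 = 1.271 - 1 = 0.271
Fissile production rate = g * P * G = 1.09 * 578 * 0.271 = 170.73542 kg/yr
T_d = ln(2) * M0 / (g * P * G)
T_d = ln(2) * 7795 / 170.73542 = 31.646 yr

31.646


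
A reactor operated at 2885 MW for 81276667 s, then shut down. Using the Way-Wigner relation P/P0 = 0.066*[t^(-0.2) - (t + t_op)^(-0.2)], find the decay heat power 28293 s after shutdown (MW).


P/P0 = 0.066 * [t^(-0.2) - (t + t_op)^(-0.2)]
P/P0 = 0.066 * [28293^(-0.2) - (28293 + 81276667)^(-0.2)]
P/P0 = 0.066 * [0.1287254 - 0.02618042] = 0.006767969
P = 2885 * 0.006767969 = 19.526 MW

19.526


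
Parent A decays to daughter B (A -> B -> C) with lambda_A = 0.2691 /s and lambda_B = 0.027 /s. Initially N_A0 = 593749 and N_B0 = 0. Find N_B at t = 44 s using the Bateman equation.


N_B(t) = lambda_A * N_A0 / (lambda_B - lambda_A) * [exp(-lambda_A*t) - exp(-lambda_B*t)]
exp(-0.2691*44) = 7.207416e-06; exp(-0.027*44) = 0.3048303
N_B = 0.2691 * 593749 / (0.027 - 0.2691) * (7.207416e-06 - 0.3048303)
N_B = 201173

201173


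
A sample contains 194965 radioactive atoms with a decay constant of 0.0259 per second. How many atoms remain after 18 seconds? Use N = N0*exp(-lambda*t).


N = N0 * exp(-lambda * t)
N = 194965 * exp(-0.0259 * 18)
N = 122317

122317


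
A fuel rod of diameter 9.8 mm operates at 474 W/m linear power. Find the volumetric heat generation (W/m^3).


r = D / 2 / 1000 = 9.8 / 2 / 1000 = 0.0049 m
q''' = q' / (pi * r^2)
q''' = 474 / (pi * 0.0049^2)
q''' = 6.2840e+06 W/m^3

6.2840e+06


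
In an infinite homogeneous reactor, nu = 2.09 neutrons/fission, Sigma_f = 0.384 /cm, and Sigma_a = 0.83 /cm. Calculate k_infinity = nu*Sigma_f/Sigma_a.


k_inf = nu * Sigma_f / Sigma_a
k_inf = 2.09 * 0.384 / 0.83
k_inf = 0.96694

0.96694


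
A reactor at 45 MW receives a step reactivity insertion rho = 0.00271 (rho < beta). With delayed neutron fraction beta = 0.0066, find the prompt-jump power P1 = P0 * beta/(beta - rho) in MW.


P1/P0 = beta / (beta - rho)
P1/P0 = 0.0066 / (0.0066 - 0.00271) = 1.696658
P1 = 45 * 1.696658 = 76.350 MW

76.350


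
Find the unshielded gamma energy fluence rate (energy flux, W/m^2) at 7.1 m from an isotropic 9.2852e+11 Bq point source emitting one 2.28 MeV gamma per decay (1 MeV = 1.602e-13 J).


psi = A * E * 1.602e-13 / (4*pi*r^2)
psi = 9.2852e+11 * 2.28 * 1.602e-13 / (4*pi*7.1^2)
psi = 5.3538e-04 W/m^2

5.3538e-04


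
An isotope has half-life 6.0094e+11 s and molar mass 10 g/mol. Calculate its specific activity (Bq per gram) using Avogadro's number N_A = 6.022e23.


lambda = ln(2) / t_half = ln(2) / 6.0094e+11 = 1.153438e-12 /s
SA = lambda * N_A / M
SA = 1.153438e-12 * 6.022e23 / 10
SA = 6.9460e+10 Bq/g

6.9460e+10


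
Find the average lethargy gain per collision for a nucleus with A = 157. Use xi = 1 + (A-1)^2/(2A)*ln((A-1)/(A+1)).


xi = 1 + (A-1)^2/(2A) * ln((A-1)/(A+1))
xi = 1 + (157-1)^2/(2*157) * ln((157-1)/(157 +1))
xi = 0.012685

0.012685


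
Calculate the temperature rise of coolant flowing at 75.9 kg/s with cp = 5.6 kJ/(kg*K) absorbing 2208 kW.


dT = Q / (m_dot * cp)
dT = 2208 / (75.9 * 5.6)
dT = 5.1948 C

5.1948


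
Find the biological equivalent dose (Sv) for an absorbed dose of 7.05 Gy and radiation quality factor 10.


H = D * Q
H = 7.05 * 10
H = 70.500 Sv

70.500


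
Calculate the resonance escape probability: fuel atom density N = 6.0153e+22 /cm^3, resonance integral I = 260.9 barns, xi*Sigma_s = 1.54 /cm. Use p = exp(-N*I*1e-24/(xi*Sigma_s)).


p = exp(-N * I * 1e-24 / (xi*Sigma_s))
p = exp(-6.0153e+22 * 260.9 * 1e-24 / 1.54)
p = 3.7512e-05

3.7512e-05


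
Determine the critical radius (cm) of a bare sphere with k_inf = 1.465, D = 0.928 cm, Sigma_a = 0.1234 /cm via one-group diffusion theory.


L^2 = D / Sigma_a = 0.928 / 0.1234 = 7.520259 cm^2
B_m^2 = (k_inf - 1) / L^2 = (1.465 - 1) / 7.520259 = 0.06183298 /cm^2
For a bare sphere: B_g = pi/R, so R_c = pi / sqrt(B_m^2)
R_c = pi / sqrt(0.06183298) = 12.634 cm

12.634


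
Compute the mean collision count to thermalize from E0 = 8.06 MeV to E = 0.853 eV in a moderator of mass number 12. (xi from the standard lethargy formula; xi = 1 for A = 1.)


xi = 1 + (A-1)^2/(2A)*ln((A-1)/(A+1)) = 0.1577690 (for A = 12)
n = ln(E0/E) / xi
n = ln(8.06e6 / 0.853) / 0.1577690
n = ln(9.449004e+06) / 0.1577690 = 101.80

101.80


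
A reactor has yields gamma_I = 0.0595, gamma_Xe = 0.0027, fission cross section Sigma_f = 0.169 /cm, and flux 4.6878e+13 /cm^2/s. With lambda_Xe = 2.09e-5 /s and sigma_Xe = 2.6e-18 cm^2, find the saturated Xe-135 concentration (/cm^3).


Xe_eq = (gamma_I + gamma_Xe) * Sigma_f * phi / (lambda_Xe + sigma_Xe * phi)
Numerator = (0.0595 + 0.0027) * 0.169 * 4.6878e+13 = 4.927722e+11
Denominator = 2.09e-5 + 2.6e-18 * 4.6878e+13 = 1.427828e-04
Xe_eq = 4.927722e+11 / 1.427828e-04 = 3.4512e+15 /cm^3

3.4512e+15


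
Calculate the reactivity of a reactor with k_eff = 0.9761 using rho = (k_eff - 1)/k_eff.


rho = (k_eff - 1) / k_eff
rho = (0.9761 - 1) / 0.9761
rho = -0.024485

-0.024485


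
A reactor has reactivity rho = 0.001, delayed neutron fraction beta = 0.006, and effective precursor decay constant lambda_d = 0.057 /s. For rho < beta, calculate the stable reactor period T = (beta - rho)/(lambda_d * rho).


T = (beta - rho) / (lambda_d * rho)
T = (0.006 - 0.001) / (0.057 * 0.001)
T = 87.719 s

87.719


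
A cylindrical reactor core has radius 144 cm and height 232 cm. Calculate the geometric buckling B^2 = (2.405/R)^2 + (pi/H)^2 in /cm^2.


B^2 = (2.405/R)^2 + (pi/H)^2
B^2 = (2.405/144)^2 + (pi/232)^2
B^2 = 4.6230e-04 /cm^2

4.6230e-04


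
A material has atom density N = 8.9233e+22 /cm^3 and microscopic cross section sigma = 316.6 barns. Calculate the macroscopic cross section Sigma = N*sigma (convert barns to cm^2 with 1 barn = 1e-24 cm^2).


Sigma = N * sigma_barns * 1e-24
Sigma = 8.9233e+22 * 316.6 * 1e-24
Sigma = 28.251 /cm

28.251


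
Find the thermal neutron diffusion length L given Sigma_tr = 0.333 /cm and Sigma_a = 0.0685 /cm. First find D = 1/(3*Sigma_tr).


D = 1 / (3 * Sigma_tr) = 1 / (3 * 0.333) = 1.001001 cm
L = sqrt(D / Sigma_a)
L = sqrt(1.001001 / 0.0685)
L = 3.8227 cm

3.8227


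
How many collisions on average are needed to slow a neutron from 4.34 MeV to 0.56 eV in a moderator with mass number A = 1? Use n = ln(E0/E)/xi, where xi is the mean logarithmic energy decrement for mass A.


xi = 1 + (A-1)^2/(2A)*ln((A-1)/(A+1)) = 1 (for A = 1)
n = ln(E0/E) / xi
n = ln(4.34e6 / 0.56) / 1
n = ln(7.750000e+06) / 1 = 15.863

15.863


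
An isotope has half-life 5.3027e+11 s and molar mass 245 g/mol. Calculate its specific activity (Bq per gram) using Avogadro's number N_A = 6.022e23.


lambda = ln(2) / t_half = ln(2) / 5.3027e+11 = 1.307159e-12 /s
SA = lambda * N_A / M
SA = 1.307159e-12 * 6.022e23 / 245
SA = 3.2129e+09 Bq/g

3.2129e+09


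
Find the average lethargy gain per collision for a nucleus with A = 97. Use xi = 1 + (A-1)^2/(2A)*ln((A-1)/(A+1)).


xi = 1 + (A-1)^2/(2A) * ln((A-1)/(A+1))
xi = 1 + (97-1)^2/(2*97) * ln((97-1)/(97 +1))
xi = 0.020478

0.020478


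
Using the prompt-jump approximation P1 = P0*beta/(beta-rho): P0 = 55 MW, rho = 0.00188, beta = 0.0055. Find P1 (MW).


P1/P0 = beta / (beta - rho)
P1/P0 = 0.0055 / (0.0055 - 0.00188) = 1.519337
P1 = 55 * 1.519337 = 83.564 MW

83.564


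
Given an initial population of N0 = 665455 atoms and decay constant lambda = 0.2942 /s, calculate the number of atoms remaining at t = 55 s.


N = N0 * exp(-lambda * t)
N = 665455 * exp(-0.2942 * 55)
N = 0.062488

0.062488


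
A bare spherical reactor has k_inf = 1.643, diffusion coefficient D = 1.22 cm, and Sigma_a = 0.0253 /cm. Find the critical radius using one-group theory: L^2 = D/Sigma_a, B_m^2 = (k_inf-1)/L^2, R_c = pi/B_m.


L^2 = D / Sigma_a = 1.22 / 0.0253 = 48.22134 cm^2
B_m^2 = (k_inf - 1) / L^2 = (1.643 - 1) / 48.22134 = 0.01333435 /cm^2
For a bare sphere: B_g = pi/R, so R_c = pi / sqrt(B_m^2)
R_c = pi / sqrt(0.01333435) = 27.206 cm

27.206


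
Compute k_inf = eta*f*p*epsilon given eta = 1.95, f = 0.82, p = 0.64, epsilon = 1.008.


k_inf = eta * f * p * epsilon
k_inf = 1.95 * 0.82 * 0.64 * 1.008
k_inf = 1.0315

1.0315


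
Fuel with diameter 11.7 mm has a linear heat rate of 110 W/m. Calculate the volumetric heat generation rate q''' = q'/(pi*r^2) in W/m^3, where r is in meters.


r = D / 2 / 1000 = 11.7 / 2 / 1000 = 0.00585 m
q''' = q' / (pi * r^2)
q''' = 110 / (pi * 0.00585^2)
q''' = 1.0231e+06 W/m^3

1.0231e+06


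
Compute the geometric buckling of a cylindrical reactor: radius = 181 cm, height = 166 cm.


B^2 = (2.405/R)^2 + (pi/H)^2
B^2 = (2.405/181)^2 + (pi/166)^2
B^2 = 5.3472e-04 /cm^2

5.3472e-04


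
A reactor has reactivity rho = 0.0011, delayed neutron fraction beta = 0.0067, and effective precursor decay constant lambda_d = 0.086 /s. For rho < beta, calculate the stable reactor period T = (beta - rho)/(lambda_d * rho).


T = (beta - rho) / (lambda_d * rho)
T = (0.0067 - 0.0011) / (0.086 * 0.0011)
T = 59.197 s

59.197


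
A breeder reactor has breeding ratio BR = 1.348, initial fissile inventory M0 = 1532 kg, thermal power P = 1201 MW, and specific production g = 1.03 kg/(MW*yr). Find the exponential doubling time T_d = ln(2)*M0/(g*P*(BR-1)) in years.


Breeding gain G = BR - 1 = 1.348 - 1 = 0.348
Fissile production rate = g * P * G = 1.03 * 1201 * 0.348 = 430.48644 kg/yr
T_d = ln(2) * M0 / (g * P * G)
T_d = ln(2) * 1532 / 430.48644 = 2.4667 yr

2.4667


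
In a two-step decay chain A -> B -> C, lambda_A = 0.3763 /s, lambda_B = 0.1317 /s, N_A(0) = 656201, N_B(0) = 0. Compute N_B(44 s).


N_B(t) = lambda_A * N_A0 / (lambda_B - lambda_A) * [exp(-lambda_A*t) - exp(-lambda_B*t)]
exp(-0.3763*44) = 6.446135e-08; exp(-0.1317*44) = 0.003043339
N_B = 0.3763 * 656201 / (0.1317 - 0.3763) * (6.446135e-08 - 0.003043339)
N_B = 3072.2

3072.2


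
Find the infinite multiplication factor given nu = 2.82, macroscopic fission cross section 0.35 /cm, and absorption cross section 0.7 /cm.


k_inf = nu * Sigma_f / Sigma_a
k_inf = 2.82 * 0.35 / 0.7
k_inf = 1.4100

1.4100


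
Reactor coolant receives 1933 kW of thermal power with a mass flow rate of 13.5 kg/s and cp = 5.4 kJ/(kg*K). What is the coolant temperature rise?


dT = Q / (m_dot * cp)
dT = 1933 / (13.5 * 5.4)
dT = 26.516 C

26.516


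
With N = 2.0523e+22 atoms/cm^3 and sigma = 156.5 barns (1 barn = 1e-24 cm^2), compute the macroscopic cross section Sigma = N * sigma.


Sigma = N * sigma_barns * 1e-24
Sigma = 2.0523e+22 * 156.5 * 1e-24
Sigma = 3.2118 /cm

3.2118


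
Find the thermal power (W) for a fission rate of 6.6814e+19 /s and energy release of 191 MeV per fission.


P = fission_rate * E_MeV * 1.602e-13
P = 6.6814e+19 * 191 * 1.602e-13
P = 2.0444e+09 W

2.0444e+09


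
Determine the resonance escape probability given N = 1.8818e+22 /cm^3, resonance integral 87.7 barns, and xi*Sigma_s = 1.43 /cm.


p = exp(-N * I * 1e-24 / (xi*Sigma_s))
p = exp(-1.8818e+22 * 87.7 * 1e-24 / 1.43)
p = 0.31535

0.31535


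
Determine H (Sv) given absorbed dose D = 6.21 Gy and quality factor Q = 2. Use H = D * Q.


H = D * Q
H = 6.21 * 2
H = 12.420 Sv

12.420


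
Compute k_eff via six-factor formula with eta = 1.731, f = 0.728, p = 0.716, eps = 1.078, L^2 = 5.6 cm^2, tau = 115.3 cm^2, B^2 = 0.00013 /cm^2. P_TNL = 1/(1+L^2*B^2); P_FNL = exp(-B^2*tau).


k_inf = eta*f*p*eps = 1.731*0.728*0.716*1.078 = 0.9726582
P_TNL = 1/(1 + L^2*B^2) = 1/(1 + 5.6*0.00013) = 0.9992725
P_FNL = exp(-B^2*tau) = exp(-0.00013*115.3) = 0.9851228
k_eff = k_inf * P_TNL * P_FNL = 0.9726582 * 0.9992725 * 0.9851228
k_eff = 0.95749

0.95749


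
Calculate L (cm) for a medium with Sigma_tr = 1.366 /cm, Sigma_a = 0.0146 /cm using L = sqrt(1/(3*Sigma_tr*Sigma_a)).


D = 1 / (3 * Sigma_tr) = 1 / (3 * 1.366) = 0.2440215 cm
L = sqrt(D / Sigma_a)
L = sqrt(0.2440215 / 0.0146)
L = 4.0883 cm

4.0883


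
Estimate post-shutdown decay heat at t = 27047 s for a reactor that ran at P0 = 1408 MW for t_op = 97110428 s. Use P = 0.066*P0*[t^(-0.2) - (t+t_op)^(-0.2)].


P/P0 = 0.066 * [t^(-0.2) - (t + t_op)^(-0.2)]
P/P0 = 0.066 * [27047^(-0.2) - (27047 + 97110428)^(-0.2)]
P/P0 = 0.066 * [0.1298901 - 0.02526519] = 0.006905244
P = 1408 * 0.006905244 = 9.7226 MW

9.7226


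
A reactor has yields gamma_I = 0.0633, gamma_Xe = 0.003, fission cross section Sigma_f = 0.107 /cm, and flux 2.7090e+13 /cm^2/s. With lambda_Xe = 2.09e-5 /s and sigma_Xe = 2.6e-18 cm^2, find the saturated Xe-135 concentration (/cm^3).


Xe_eq = (gamma_I + gamma_Xe) * Sigma_f * phi / (lambda_Xe + sigma_Xe * phi)
Numerator = (0.0633 + 0.003) * 0.107 * 2.7090e+13 = 1.921792e+11
Denominator = 2.09e-5 + 2.6e-18 * 2.7090e+13 = 9.133400e-05
Xe_eq = 1.921792e+11 / 9.133400e-05 = 2.1041e+15 /cm^3

2.1041e+15


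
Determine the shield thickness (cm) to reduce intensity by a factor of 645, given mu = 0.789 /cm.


x = ln(factor) / mu
x = ln(645) / 0.789
x = 8.1993 cm

8.1993


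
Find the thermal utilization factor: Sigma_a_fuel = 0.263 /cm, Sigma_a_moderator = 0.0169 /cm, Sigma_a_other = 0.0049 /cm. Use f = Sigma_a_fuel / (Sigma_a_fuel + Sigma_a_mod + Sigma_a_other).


f = Sigma_a_fuel / (Sigma_a_fuel + Sigma_a_mod + Sigma_a_other)
f = 0.263 / (0.263 + 0.0169 + 0.0049)
f = 0.92346

0.92346


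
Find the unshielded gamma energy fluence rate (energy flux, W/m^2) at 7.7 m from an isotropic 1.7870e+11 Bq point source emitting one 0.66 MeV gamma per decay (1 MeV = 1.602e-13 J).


psi = A * E * 1.602e-13 / (4*pi*r^2)
psi = 1.7870e+11 * 0.66 * 1.602e-13 / (4*pi*7.7^2)
psi = 2.5359e-05 W/m^2

2.5359e-05


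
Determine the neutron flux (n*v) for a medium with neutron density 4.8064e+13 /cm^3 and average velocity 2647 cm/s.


phi = n * v
phi = 4.8064e+13 * 2647
phi = 1.2723e+17 /cm^2/s

1.2723e+17


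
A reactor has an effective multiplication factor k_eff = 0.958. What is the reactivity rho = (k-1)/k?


rho = (k_eff - 1) / k_eff
rho = (0.958 - 1) / 0.958
rho = -0.043841

-0.043841


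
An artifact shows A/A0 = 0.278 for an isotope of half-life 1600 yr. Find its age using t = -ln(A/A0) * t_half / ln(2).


lambda = ln(2) / t_half = ln(2) / 1600 = 4.332170e-04 /yr
t = -ln(A/A0) / lambda
t = -ln(0.278) / 4.332170e-04
t = 2954.9 yr

2954.9


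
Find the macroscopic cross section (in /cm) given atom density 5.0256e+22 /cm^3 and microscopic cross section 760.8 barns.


Sigma = N * sigma_barns * 1e-24
Sigma = 5.0256e+22 * 760.8 * 1e-24
Sigma = 38.235 /cm

38.235


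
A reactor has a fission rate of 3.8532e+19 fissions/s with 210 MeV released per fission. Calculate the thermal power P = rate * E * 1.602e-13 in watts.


P = fission_rate * E_MeV * 1.602e-13
P = 3.8532e+19 * 210 * 1.602e-13
P = 1.2963e+09 W

1.2963e+09


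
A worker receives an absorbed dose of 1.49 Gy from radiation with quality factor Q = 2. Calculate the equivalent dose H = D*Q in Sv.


H = D * Q
H = 1.49 * 2
H = 2.9800 Sv

2.9800


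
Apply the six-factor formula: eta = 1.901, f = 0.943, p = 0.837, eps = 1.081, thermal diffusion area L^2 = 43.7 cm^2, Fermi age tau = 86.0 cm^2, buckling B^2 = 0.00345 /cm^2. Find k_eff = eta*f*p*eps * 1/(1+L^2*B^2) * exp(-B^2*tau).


k_inf = eta*f*p*eps = 1.901*0.943*0.837*1.081 = 1.621978
P_TNL = 1/(1 + L^2*B^2) = 1/(1 + 43.7*0.00345) = 0.8689872
P_FNL = exp(-B^2*tau) = exp(-0.00345*86.0) = 0.7432670
k_eff = k_inf * P_TNL * P_FNL = 1.621978 * 0.8689872 * 0.7432670
k_eff = 1.0476

1.0476


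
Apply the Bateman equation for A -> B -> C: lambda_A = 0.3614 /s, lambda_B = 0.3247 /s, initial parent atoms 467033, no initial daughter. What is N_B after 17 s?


N_B(t) = lambda_A * N_A0 / (lambda_B - lambda_A) * [exp(-lambda_A*t) - exp(-lambda_B*t)]
exp(-0.3614*17) = 0.002146750; exp(-0.3247*17) = 0.004006249
N_B = 0.3614 * 467033 / (0.3247 - 0.3614) * (0.002146750 - 0.004006249)
N_B = 8552.0

8552.0


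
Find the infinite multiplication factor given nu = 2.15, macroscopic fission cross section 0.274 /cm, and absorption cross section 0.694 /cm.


k_inf = nu * Sigma_f / Sigma_a
k_inf = 2.15 * 0.274 / 0.694
k_inf = 0.84885

0.84885


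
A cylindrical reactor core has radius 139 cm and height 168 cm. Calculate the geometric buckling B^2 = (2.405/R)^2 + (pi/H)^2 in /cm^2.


B^2 = (2.405/R)^2 + (pi/H)^2
B^2 = (2.405/139)^2 + (pi/168)^2
B^2 = 6.4905e-04 /cm^2

6.4905e-04


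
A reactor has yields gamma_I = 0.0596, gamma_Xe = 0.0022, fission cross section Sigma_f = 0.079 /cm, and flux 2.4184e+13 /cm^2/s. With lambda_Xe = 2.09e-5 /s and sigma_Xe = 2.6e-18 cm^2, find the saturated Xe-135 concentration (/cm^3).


Xe_eq = (gamma_I + gamma_Xe) * Sigma_f * phi / (lambda_Xe + sigma_Xe * phi)
Numerator = (0.0596 + 0.0022) * 0.079 * 2.4184e+13 = 1.180711e+11
Denominator = 2.09e-5 + 2.6e-18 * 2.4184e+13 = 8.377840e-05
Xe_eq = 1.180711e+11 / 8.377840e-05 = 1.4093e+15 /cm^3

1.4093e+15


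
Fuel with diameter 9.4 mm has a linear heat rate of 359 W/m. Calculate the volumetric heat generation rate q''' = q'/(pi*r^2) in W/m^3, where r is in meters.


r = D / 2 / 1000 = 9.4 / 2 / 1000 = 0.0047 m
q''' = q' / (pi * r^2)
q''' = 359 / (pi * 0.0047^2)
q''' = 5.1731e+06 W/m^3

5.1731e+06


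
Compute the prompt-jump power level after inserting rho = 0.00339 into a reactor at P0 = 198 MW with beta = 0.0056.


P1/P0 = beta / (beta - rho)
P1/P0 = 0.0056 / (0.0056 - 0.00339) = 2.533937
P1 = 198 * 2.533937 = 501.72 MW

501.72


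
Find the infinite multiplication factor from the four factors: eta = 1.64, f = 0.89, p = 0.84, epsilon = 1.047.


k_inf = eta * f * p * epsilon
k_inf = 1.64 * 0.89 * 0.84 * 1.047
k_inf = 1.2837

1.2837


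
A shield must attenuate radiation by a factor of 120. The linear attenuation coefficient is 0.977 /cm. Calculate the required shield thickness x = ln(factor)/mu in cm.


x = ln(factor) / mu
x = ln(120) / 0.977
x = 4.9002 cm

4.9002


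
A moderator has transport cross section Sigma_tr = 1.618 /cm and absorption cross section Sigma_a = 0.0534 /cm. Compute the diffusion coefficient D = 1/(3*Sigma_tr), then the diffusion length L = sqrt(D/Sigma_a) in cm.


D = 1 / (3 * Sigma_tr) = 1 / (3 * 1.618) = 0.2060157 cm
L = sqrt(D / Sigma_a)
L = sqrt(0.2060157 / 0.0534)
L = 1.9642 cm

1.9642


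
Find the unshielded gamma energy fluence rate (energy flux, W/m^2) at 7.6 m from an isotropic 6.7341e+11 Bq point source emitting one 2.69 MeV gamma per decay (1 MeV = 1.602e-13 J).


psi = A * E * 1.602e-13 / (4*pi*r^2)
psi = 6.7341e+11 * 2.69 * 1.602e-13 / (4*pi*7.6^2)
psi = 3.9981e-04 W/m^2

3.9981e-04


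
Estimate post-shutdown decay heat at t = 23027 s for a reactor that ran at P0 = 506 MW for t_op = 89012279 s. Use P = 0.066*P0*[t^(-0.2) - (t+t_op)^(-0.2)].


P/P0 = 0.066 * [t^(-0.2) - (t + t_op)^(-0.2)]
P/P0 = 0.066 * [23027^(-0.2) - (23027 + 89012279)^(-0.2)]
P/P0 = 0.066 * [0.1341382 - 0.02570914] = 0.007156318
P = 506 * 0.007156318 = 3.6211 MW

3.6211


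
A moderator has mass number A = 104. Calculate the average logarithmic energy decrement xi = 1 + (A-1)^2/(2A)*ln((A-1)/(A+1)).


xi = 1 + (A-1)^2/(2A) * ln((A-1)/(A+1))
xi = 1 + (104-1)^2/(2*104) * ln((104-1)/(104 +1))
xi = 0.019108

0.019108


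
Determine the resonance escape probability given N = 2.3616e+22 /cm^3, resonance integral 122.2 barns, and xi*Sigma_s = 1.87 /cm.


p = exp(-N * I * 1e-24 / (xi*Sigma_s))
p = exp(-2.3616e+22 * 122.2 * 1e-24 / 1.87)
p = 0.21369

0.21369


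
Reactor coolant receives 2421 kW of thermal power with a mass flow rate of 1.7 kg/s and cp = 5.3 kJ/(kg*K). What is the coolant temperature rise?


dT = Q / (m_dot * cp)
dT = 2421 / (1.7 * 5.3)
dT = 268.70 C

268.70


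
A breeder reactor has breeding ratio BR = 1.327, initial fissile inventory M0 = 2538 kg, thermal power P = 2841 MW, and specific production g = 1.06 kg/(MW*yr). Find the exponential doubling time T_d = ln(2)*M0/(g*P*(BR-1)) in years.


Breeding gain G = BR - 1 = 1.327 - 1 = 0.327
Fissile production rate = g * P * G = 1.06 * 2841 * 0.327 = 984.74742 kg/yr
T_d = ln(2) * M0 / (g * P * G)
T_d = ln(2) * 2538 / 984.74742 = 1.7865 yr

1.7865


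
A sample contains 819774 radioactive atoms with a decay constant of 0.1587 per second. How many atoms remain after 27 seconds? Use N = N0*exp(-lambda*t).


N = N0 * exp(-lambda * t)
N = 819774 * exp(-0.1587 * 27)
N = 11292

11292


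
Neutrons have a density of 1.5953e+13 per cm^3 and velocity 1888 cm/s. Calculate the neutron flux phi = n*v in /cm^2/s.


phi = n * v
phi = 1.5953e+13 * 1888
phi = 3.0119e+16 /cm^2/s

3.0119e+16


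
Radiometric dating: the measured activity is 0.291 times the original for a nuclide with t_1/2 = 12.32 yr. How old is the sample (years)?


lambda = ln(2) / t_half = ln(2) / 12.32 = 0.05626195 /yr
t = -ln(A/A0) / lambda
t = -ln(0.291) / 0.05626195
t = 21.941 yr

21.941


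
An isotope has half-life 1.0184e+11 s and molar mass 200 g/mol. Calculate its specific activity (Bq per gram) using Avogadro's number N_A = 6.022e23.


lambda = ln(2) / t_half = ln(2) / 1.0184e+11 = 6.806237e-12 /s
SA = lambda * N_A / M
SA = 6.806237e-12 * 6.022e23 / 200
SA = 2.0494e+10 Bq/g

2.0494e+10


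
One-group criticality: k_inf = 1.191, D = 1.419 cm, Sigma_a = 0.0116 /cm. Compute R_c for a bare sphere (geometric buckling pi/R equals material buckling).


L^2 = D / Sigma_a = 1.419 / 0.0116 = 122.3276 cm^2
B_m^2 = (k_inf - 1) / L^2 = (1.191 - 1) / 122.3276 = 0.001561381 /cm^2
For a bare sphere: B_g = pi/R, so R_c = pi / sqrt(B_m^2)
R_c = pi / sqrt(0.001561381) = 79.505 cm

79.505


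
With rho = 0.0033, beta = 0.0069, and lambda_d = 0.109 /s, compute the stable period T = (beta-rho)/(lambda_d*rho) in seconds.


T = (beta - rho) / (lambda_d * rho)
T = (0.0069 - 0.0033) / (0.109 * 0.0033)
T = 10.008 s

10.008


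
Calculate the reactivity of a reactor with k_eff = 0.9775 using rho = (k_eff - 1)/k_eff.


rho = (k_eff - 1) / k_eff
rho = (0.9775 - 1) / 0.9775
rho = -0.023018

-0.023018


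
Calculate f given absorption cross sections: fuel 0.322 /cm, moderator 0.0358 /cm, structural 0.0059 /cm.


f = Sigma_a_fuel / (Sigma_a_fuel + Sigma_a_mod + Sigma_a_other)
f = 0.322 / (0.322 + 0.0358 + 0.0059)
f = 0.88535

0.88535


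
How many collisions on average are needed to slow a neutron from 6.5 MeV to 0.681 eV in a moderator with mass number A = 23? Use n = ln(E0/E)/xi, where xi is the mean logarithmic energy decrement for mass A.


xi = 1 + (A-1)^2/(2A)*ln((A-1)/(A+1)) = 0.08448899 (for A = 23)
n = ln(E0/E) / xi
n = ln(6.5e6 / 0.681) / 0.08448899
n = ln(9.544787e+06) / 0.08448899 = 190.22

190.22


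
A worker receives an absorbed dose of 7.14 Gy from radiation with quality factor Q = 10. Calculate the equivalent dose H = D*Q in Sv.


H = D * Q
H = 7.14 * 10
H = 71.400 Sv

71.400


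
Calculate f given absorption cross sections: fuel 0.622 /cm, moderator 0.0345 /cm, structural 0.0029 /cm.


f = Sigma_a_fuel / (Sigma_a_fuel + Sigma_a_mod + Sigma_a_other)
f = 0.622 / (0.622 + 0.0345 + 0.0029)
f = 0.94328

0.94328


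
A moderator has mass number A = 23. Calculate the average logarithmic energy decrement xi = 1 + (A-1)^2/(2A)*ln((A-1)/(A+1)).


xi = 1 + (A-1)^2/(2A) * ln((A-1)/(A+1))
xi = 1 + (23-1)^2/(2*23) * ln((23-1)/(23 +1))
xi = 0.084489

0.084489


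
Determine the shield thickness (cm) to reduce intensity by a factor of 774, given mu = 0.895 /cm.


x = ln(factor) / mu
x = ln(774) / 0.895
x = 7.4319 cm

7.4319


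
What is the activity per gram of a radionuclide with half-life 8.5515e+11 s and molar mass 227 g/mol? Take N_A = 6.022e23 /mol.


lambda = ln(2) / t_half = ln(2) / 8.5515e+11 = 8.105563e-13 /s
SA = lambda * N_A / M
SA = 8.105563e-13 * 6.022e23 / 227
SA = 2.1503e+09 Bq/g

2.1503e+09


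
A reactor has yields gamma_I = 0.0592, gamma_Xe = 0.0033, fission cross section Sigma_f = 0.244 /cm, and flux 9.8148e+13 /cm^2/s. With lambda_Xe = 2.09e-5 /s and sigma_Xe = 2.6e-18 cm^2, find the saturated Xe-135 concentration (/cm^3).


Xe_eq = (gamma_I + gamma_Xe) * Sigma_f * phi / (lambda_Xe + sigma_Xe * phi)
Numerator = (0.0592 + 0.0033) * 0.244 * 9.8148e+13 = 1.496757e+12
Denominator = 2.09e-5 + 2.6e-18 * 9.8148e+13 = 2.760848e-04
Xe_eq = 1.496757e+12 / 2.760848e-04 = 5.4214e+15 /cm^3

5.4214e+15


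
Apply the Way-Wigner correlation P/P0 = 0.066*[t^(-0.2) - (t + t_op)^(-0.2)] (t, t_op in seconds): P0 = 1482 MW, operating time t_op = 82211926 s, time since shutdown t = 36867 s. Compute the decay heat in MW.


P/P0 = 0.066 * [t^(-0.2) - (t + t_op)^(-0.2)]
P/P0 = 0.066 * [36867^(-0.2) - (36867 + 82211926)^(-0.2)]
P/P0 = 0.066 * [0.1220878 - 0.02612006] = 0.006333871
P = 1482 * 0.006333871 = 9.3868 MW

9.3868


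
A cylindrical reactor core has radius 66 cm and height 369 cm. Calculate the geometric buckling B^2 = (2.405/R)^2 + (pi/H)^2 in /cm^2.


B^2 = (2.405/R)^2 + (pi/H)^2
B^2 = (2.405/66)^2 + (pi/369)^2
B^2 = 0.0014003 /cm^2

0.0014003


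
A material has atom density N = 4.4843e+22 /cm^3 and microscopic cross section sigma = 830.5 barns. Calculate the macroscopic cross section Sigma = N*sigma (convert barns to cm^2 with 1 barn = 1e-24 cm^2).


Sigma = N * sigma_barns * 1e-24
Sigma = 4.4843e+22 * 830.5 * 1e-24
Sigma = 37.242 /cm

37.242


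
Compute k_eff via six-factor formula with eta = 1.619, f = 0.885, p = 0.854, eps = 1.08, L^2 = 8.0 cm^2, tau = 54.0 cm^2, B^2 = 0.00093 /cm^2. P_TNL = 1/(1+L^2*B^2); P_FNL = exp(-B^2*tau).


k_inf = eta*f*p*eps = 1.619*0.885*0.854*1.08 = 1.321514
P_TNL = 1/(1 + L^2*B^2) = 1/(1 + 8.0*0.00093) = 0.9926149
P_FNL = exp(-B^2*tau) = exp(-0.00093*54.0) = 0.9510202
k_eff = k_inf * P_TNL * P_FNL = 1.321514 * 0.9926149 * 0.9510202
k_eff = 1.2475

1.2475


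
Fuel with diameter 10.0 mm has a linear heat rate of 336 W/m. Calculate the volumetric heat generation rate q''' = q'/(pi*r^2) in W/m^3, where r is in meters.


r = D / 2 / 1000 = 10.0 / 2 / 1000 = 0.005 m
q''' = q' / (pi * r^2)
q''' = 336 / (pi * 0.005^2)
q''' = 4.2781e+06 W/m^3

4.2781e+06


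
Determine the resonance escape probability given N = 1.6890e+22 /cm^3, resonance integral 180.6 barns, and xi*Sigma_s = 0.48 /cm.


p = exp(-N * I * 1e-24 / (xi*Sigma_s))
p = exp(-1.6890e+22 * 180.6 * 1e-24 / 0.48)
p = 0.0017383

0.0017383


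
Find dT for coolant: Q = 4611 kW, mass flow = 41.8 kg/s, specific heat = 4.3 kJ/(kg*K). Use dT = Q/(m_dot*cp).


dT = Q / (m_dot * cp)
dT = 4611 / (41.8 * 4.3)
dT = 25.654 C

25.654


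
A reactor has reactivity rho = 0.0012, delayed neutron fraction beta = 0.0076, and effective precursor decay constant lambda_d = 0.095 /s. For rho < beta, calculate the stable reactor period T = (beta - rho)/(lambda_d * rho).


T = (beta - rho) / (lambda_d * rho)
T = (0.0076 - 0.0012) / (0.095 * 0.0012)
T = 56.140 s

56.140


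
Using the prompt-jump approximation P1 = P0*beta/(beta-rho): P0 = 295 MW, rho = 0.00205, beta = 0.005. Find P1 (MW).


P1/P0 = beta / (beta - rho)
P1/P0 = 0.005 / (0.005 - 0.00205) = 1.694915
P1 = 295 * 1.694915 = 500.00 MW

500.00


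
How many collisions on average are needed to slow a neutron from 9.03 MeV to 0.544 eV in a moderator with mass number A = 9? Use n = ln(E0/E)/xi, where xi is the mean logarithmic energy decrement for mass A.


xi = 1 + (A-1)^2/(2A)*ln((A-1)/(A+1)) = 0.2066007 (for A = 9)
n = ln(E0/E) / xi
n = ln(9.03e6 / 0.544) / 0.2066007
n = ln(1.659926e+07) / 0.2066007 = 80.469

80.469


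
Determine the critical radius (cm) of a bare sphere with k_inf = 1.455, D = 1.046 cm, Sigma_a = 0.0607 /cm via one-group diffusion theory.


L^2 = D / Sigma_a = 1.046 / 0.0607 = 17.23229 cm^2
B_m^2 = (k_inf - 1) / L^2 = (1.455 - 1) / 17.23229 = 0.02640392 /cm^2
For a bare sphere: B_g = pi/R, so R_c = pi / sqrt(B_m^2)
R_c = pi / sqrt(0.02640392) = 19.334 cm

19.334


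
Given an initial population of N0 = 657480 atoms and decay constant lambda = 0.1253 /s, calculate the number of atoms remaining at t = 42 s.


N = N0 * exp(-lambda * t)
N = 657480 * exp(-0.1253 * 42)
N = 3406.9

3406.9


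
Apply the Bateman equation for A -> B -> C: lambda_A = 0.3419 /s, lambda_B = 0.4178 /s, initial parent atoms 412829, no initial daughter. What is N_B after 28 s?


N_B(t) = lambda_A * N_A0 / (lambda_B - lambda_A) * [exp(-lambda_A*t) - exp(-lambda_B*t)]
exp(-0.3419*28) = 6.956841e-05; exp(-0.4178*28) = 8.307100e-06
N_B = 0.3419 * 412829 / (0.4178 - 0.3419) * (6.956841e-05 - 8.307100e-06)
N_B = 113.92

113.92


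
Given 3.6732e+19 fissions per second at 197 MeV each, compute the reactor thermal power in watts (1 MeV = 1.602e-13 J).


P = fission_rate * E_MeV * 1.602e-13
P = 3.6732e+19 * 197 * 1.602e-13
P = 1.1592e+09 W

1.1592e+09


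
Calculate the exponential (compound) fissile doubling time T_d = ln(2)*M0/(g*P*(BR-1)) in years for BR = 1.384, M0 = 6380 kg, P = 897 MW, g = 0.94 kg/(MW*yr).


Breeding gain G = BR - 1 = 1.384 - 1 = 0.384
Fissile production rate = g * P * G = 0.94 * 897 * 0.384 = 323.78112 kg/yr
T_d = ln(2) * M0 / (g * P * G)
T_d = ln(2) * 6380 / 323.78112 = 13.658 yr

13.658


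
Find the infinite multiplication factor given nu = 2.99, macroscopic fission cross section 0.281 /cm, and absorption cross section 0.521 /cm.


k_inf = nu * Sigma_f / Sigma_a
k_inf = 2.99 * 0.281 / 0.521
k_inf = 1.6126

1.6126


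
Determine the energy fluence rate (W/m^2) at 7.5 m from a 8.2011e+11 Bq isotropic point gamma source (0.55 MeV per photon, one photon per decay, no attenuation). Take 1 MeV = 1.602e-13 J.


psi = A * E * 1.602e-13 / (4*pi*r^2)
psi = 8.2011e+11 * 0.55 * 1.602e-13 / (4*pi*7.5^2)
psi = 1.0223e-04 W/m^2

1.0223e-04


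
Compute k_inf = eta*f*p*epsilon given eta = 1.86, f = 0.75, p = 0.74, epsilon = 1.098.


k_inf = eta * f * p * epsilon
k_inf = 1.86 * 0.75 * 0.74 * 1.098
k_inf = 1.1335

1.1335


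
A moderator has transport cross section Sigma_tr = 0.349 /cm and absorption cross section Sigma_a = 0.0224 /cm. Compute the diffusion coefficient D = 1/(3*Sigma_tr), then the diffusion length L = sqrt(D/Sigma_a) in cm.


D = 1 / (3 * Sigma_tr) = 1 / (3 * 0.349) = 0.9551098 cm
L = sqrt(D / Sigma_a)
L = sqrt(0.9551098 / 0.0224)
L = 6.5298 cm

6.5298


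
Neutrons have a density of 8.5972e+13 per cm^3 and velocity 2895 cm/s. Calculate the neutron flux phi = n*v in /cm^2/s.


phi = n * v
phi = 8.5972e+13 * 2895
phi = 2.4889e+17 /cm^2/s

2.4889e+17


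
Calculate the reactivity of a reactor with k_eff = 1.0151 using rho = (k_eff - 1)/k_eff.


rho = (k_eff - 1) / k_eff
rho = (1.0151 - 1) / 1.0151
rho = 0.014875

0.014875


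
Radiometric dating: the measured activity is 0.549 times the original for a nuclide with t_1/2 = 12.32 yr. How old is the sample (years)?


lambda = ln(2) / t_half = ln(2) / 12.32 = 0.05626195 /yr
t = -ln(A/A0) / lambda
t = -ln(0.549) / 0.05626195
t = 10.658 yr

10.658


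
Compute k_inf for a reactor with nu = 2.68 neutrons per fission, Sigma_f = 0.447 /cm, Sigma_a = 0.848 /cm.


k_inf = nu * Sigma_f / Sigma_a
k_inf = 2.68 * 0.447 / 0.848
k_inf = 1.4127

1.4127


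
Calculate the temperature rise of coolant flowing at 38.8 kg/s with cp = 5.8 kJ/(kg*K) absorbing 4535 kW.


dT = Q / (m_dot * cp)
dT = 4535 / (38.8 * 5.8)
dT = 20.152 C

20.152


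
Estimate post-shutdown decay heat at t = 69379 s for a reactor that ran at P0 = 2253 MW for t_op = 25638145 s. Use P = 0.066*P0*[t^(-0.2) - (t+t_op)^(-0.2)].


P/P0 = 0.066 * [t^(-0.2) - (t + t_op)^(-0.2)]
P/P0 = 0.066 * [69379^(-0.2) - (69379 + 25638145)^(-0.2)]
P/P0 = 0.066 * [0.1075857 - 0.03296006] = 0.004925292
P = 2253 * 0.004925292 = 11.097 MW

11.097


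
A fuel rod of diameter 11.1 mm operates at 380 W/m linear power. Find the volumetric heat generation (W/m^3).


r = D / 2 / 1000 = 11.1 / 2 / 1000 = 0.00555 m
q''' = q' / (pi * r^2)
q''' = 380 / (pi * 0.00555^2)
q''' = 3.9269e+06 W/m^3

3.9269e+06


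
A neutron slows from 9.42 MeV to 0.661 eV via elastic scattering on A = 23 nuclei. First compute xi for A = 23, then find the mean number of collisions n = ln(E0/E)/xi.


xi = 1 + (A-1)^2/(2A)*ln((A-1)/(A+1)) = 0.08448899 (for A = 23)
n = ln(E0/E) / xi
n = ln(9.42e6 / 0.661) / 0.08448899
n = ln(1.425113e+07) / 0.08448899 = 194.96

194.96


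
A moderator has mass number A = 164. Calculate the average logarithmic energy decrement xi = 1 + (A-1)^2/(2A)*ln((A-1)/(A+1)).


xi = 1 + (A-1)^2/(2A) * ln((A-1)/(A+1))
xi = 1 + (164-1)^2/(2*164) * ln((164-1)/(164 +1))
xi = 0.012146

0.012146


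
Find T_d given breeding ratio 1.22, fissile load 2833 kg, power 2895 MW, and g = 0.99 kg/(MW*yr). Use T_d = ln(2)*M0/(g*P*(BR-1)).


Breeding gain G = BR - 1 = 1.22 - 1 = 0.22
Fissile production rate = g * P * G = 0.99 * 2895 * 0.22 = 630.531 kg/yr
T_d = ln(2) * M0 / (g * P * G)
T_d = ln(2) * 2833 / 630.531 = 3.1143 yr

3.1143


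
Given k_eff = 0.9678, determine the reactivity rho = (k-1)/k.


rho = (k_eff - 1) / k_eff
rho = (0.9678 - 1) / 0.9678
rho = -0.033271

-0.033271


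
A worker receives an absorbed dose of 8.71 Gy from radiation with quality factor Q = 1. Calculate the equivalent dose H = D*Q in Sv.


H = D * Q
H = 8.71 * 1
H = 8.7100 Sv

8.7100


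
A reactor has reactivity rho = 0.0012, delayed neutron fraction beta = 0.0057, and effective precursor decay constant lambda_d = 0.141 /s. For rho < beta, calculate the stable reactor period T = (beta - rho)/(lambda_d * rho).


T = (beta - rho) / (lambda_d * rho)
T = (0.0057 - 0.0012) / (0.141 * 0.0012)
T = 26.596 s

26.596


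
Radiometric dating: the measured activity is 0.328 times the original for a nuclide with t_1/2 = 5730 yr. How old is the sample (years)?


lambda = ln(2) / t_half = ln(2) / 5730 = 1.209681e-04 /yr
t = -ln(A/A0) / lambda
t = -ln(0.328) / 1.209681e-04
t = 9215.2 yr

9215.2


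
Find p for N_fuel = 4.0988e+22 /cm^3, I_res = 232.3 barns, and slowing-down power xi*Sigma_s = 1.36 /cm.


p = exp(-N * I * 1e-24 / (xi*Sigma_s))
p = exp(-4.0988e+22 * 232.3 * 1e-24 / 1.36)
p = 9.1087e-04

9.1087e-04


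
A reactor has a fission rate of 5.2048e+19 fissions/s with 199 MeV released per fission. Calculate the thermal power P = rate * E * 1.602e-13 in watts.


P = fission_rate * E_MeV * 1.602e-13
P = 5.2048e+19 * 199 * 1.602e-13
P = 1.6593e+09 W

1.6593e+09
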